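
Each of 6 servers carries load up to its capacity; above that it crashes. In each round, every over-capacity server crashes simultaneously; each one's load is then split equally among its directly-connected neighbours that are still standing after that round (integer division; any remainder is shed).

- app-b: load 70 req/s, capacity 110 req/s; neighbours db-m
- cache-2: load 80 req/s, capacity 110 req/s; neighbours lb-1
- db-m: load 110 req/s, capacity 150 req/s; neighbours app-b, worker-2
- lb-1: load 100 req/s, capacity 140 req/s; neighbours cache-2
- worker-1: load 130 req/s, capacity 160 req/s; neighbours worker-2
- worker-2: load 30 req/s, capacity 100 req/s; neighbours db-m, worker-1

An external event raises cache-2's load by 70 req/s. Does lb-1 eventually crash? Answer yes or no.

yes

Round 1 — cache-2 at 150 > 110. cache-2 crashes.
  cache-2 sheds 150 req/s to lb-1: 150 each.
    lb-1: 100+150 = 250 > 140
Round 2 — lb-1 crashes.
  lb-1 sheds 250 req/s: no online neighbours, lost.
No further crashes.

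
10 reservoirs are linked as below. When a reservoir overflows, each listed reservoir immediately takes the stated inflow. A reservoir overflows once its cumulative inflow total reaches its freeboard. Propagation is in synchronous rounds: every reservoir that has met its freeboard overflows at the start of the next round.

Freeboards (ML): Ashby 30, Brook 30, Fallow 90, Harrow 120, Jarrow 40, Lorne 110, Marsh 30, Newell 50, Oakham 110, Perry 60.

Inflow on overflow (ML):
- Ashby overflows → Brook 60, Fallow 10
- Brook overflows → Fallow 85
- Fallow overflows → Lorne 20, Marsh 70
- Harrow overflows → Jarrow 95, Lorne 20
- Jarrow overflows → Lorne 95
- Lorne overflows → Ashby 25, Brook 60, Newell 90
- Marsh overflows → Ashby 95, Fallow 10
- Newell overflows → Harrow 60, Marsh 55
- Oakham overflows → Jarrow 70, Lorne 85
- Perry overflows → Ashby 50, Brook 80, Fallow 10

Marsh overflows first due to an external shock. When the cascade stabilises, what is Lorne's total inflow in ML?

Round 1 — Marsh overflows (initial).
  Ashby: +95 → 95 ≥ 30
  Fallow: +10 → 10 < 90
Round 2 — Ashby overflows.
  Brook: +60 → 60 ≥ 30
  Fallow: +10 → 20 < 90
Round 3 — Brook overflows.
  Fallow: +85 → 105 ≥ 90
Round 4 — Fallow overflows.
  Lorne: +20 → 20 < 110
No further overflows.

20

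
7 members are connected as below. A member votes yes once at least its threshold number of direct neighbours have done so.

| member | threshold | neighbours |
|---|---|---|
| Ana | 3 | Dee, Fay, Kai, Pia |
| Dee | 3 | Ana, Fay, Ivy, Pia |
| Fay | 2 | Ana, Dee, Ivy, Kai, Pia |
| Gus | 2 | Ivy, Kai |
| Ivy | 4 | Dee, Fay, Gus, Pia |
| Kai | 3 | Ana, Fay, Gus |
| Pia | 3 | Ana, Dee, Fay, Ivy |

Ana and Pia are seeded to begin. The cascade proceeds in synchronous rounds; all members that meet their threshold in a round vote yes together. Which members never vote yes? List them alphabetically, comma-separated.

Round 1 — Ana, Pia vote yes (initial).
Round 2 — checking thresholds:
  Dee: 2 of 4 neighbours < 3, holds.
  Fay: 2 of 5 neighbours ≥ 2, votes yes.
  Ivy: 1 of 4 neighbours < 4, holds.
  Kai: 1 of 3 neighbours < 3, holds.
Round 3 — checking thresholds:
  Dee: 3 of 4 neighbours ≥ 3, votes yes.
  Ivy: 2 of 4 neighbours < 4, holds.
  Kai: 2 of 3 neighbours < 3, holds.
Round 4 — no new yes votes; cascade stops.

Gus, Ivy, Kai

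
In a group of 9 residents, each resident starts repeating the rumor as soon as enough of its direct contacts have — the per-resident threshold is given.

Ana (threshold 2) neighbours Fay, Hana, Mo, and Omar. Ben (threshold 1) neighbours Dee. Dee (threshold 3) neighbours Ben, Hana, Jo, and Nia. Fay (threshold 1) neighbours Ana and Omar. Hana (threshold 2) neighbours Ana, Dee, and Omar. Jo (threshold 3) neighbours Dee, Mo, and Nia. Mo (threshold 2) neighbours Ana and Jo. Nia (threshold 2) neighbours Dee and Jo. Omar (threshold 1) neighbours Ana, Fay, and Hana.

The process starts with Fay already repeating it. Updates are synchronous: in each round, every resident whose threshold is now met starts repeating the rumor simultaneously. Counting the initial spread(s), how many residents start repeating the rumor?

Round 1 — Fay starts repeating the rumor (initial).
Round 2 — checking thresholds:
  Ana: 1 of 4 neighbours < 2, holds.
  Omar: 1 of 3 neighbours ≥ 1, starts repeating the rumor.
Round 3 — checking thresholds:
  Ana: 2 of 4 neighbours ≥ 2, starts repeating the rumor.
  Hana: 1 of 3 neighbours < 2, holds.
Round 4 — checking thresholds:
  Hana: 2 of 3 neighbours ≥ 2, starts repeating the rumor.
  Mo: 1 of 2 neighbours < 2, holds.
Round 5 — no new spreads; cascade stops.

4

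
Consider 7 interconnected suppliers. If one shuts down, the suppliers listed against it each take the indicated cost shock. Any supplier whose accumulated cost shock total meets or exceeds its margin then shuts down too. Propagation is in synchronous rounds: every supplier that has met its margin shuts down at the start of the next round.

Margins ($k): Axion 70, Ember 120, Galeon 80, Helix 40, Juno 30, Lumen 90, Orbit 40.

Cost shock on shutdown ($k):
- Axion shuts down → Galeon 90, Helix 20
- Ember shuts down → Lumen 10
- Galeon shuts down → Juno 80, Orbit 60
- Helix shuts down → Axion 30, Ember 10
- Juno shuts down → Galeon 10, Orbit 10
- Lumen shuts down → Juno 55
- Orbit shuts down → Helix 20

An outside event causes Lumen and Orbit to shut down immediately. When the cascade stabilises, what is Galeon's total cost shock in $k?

Round 1 — Lumen, Orbit shut down (initial).
  Helix: +20 → 20 < 40
  Juno: +55 → 55 ≥ 30
Round 2 — Juno shuts down.
  Galeon: +10 → 10 < 80
No further shutdowns.

10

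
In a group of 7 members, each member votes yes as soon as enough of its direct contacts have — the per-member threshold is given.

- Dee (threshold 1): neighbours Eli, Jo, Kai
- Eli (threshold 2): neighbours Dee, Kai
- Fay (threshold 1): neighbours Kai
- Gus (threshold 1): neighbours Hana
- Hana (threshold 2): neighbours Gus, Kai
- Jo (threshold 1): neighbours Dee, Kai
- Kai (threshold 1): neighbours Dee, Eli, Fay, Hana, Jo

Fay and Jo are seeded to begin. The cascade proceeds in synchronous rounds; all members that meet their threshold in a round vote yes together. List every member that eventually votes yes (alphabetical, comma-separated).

Round 1 — Fay, Jo vote yes (initial).
Round 2 — checking thresholds:
  Dee: 1 of 3 neighbours ≥ 1, votes yes.
  Kai: 2 of 5 neighbours ≥ 1, votes yes.
Round 3 — checking thresholds:
  Eli: 2 of 2 neighbours ≥ 2, votes yes.
  Hana: 1 of 2 neighbours < 2, not yet.
Round 4 — no new yes votes; cascade stops.

Dee, Eli, Fay, Jo, Kai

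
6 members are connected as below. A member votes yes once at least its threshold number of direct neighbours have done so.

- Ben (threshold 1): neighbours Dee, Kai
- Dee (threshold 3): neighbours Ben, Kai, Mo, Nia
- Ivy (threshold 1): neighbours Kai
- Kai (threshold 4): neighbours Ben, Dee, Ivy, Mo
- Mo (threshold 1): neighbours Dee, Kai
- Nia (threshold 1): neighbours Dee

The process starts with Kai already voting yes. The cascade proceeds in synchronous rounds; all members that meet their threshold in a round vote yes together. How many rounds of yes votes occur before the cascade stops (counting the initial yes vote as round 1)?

Round 1 — Kai votes yes (initial).
Round 2 — checking thresholds:
  Ben: 1 of 2 neighbours ≥ 1, votes yes.
  Dee: 1 of 4 neighbours < 3, holds.
  Ivy: 1 of 1 neighbours ≥ 1, votes yes.
  Mo: 1 of 2 neighbours ≥ 1, votes yes.
Round 3 — checking thresholds:
  Dee: 3 of 4 neighbours ≥ 3, votes yes.
Round 4 — checking thresholds:
  Nia: 1 of 1 neighbours ≥ 1, votes yes.
Round 5 — no new yes votes; cascade stops.

4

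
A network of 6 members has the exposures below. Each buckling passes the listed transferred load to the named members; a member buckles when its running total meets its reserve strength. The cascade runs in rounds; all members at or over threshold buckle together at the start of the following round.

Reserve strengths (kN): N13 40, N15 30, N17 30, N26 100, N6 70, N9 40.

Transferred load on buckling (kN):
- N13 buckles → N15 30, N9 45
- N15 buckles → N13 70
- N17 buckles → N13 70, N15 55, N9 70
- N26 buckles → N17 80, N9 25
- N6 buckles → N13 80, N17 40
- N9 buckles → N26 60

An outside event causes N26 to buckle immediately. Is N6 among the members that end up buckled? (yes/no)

Round 1 — N26 buckles (initial).
  N17: +80 → 80 ≥ 30
  N9: +25 → 25 < 40
Round 2 — N17 buckles.
  N13: +70 → 70 ≥ 40
  N15: +55 → 55 ≥ 30
  N9: +70 → 95 ≥ 40
Round 3 — N13, N15, N9 buckle.
No further bucklings.

no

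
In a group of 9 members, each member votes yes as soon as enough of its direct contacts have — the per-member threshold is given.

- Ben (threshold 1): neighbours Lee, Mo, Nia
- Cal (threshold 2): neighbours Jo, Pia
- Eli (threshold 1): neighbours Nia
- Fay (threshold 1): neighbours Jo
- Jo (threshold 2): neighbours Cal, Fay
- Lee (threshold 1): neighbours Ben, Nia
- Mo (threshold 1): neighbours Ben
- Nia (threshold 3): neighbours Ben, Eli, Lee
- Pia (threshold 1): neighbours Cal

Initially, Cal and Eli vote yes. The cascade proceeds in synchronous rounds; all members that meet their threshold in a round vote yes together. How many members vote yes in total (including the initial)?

Round 1 — Cal, Eli vote yes (initial).
Round 2 — checking thresholds:
  Jo: 1 of 2 neighbours < 2, below threshold.
  Nia: 1 of 3 neighbours < 3, below threshold.
  Pia: 1 of 1 neighbours ≥ 1, votes yes.
Round 3 — no new yes votes; cascade stops.

3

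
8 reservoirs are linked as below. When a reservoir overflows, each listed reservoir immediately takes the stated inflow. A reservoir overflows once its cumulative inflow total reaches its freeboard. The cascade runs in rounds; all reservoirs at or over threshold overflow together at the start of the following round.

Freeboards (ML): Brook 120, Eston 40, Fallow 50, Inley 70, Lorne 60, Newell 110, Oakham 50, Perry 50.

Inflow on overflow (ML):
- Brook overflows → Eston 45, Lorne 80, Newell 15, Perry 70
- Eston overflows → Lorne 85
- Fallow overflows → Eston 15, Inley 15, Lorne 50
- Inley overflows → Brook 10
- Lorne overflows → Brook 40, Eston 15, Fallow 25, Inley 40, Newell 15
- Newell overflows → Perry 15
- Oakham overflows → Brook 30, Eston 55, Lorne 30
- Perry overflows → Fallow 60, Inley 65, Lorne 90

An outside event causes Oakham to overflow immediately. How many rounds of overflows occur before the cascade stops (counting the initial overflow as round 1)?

3

Round 1 — Oakham overflows (initial).
  Brook: +30 → 30 < 120
  Eston: +55 → 55 ≥ 40
  Lorne: +30 → 30 < 60
Round 2 — Eston overflows.
  Lorne: +85 → 115 ≥ 60
Round 3 — Lorne overflows.
  Brook: +40 → 70 < 120
  Fallow: +25 → 25 < 50
  Inley: +40 → 40 < 70
  Newell: +15 → 15 < 110
No further overflows.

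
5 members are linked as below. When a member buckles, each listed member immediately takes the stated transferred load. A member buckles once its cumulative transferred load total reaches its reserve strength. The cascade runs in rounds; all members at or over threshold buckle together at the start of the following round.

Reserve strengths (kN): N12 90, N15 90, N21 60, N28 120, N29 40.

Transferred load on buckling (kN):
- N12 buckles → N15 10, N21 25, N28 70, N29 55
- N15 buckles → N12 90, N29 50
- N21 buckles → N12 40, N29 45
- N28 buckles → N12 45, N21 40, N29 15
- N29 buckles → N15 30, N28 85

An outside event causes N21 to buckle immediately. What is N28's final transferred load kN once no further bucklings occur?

85

Round 1 — N21 buckles (initial).
  N12: +40 → 40 < 90
  N29: +45 → 45 ≥ 40
Round 2 — N29 buckles.
  N15: +30 → 30 < 90
  N28: +85 → 85 < 120
No further bucklings.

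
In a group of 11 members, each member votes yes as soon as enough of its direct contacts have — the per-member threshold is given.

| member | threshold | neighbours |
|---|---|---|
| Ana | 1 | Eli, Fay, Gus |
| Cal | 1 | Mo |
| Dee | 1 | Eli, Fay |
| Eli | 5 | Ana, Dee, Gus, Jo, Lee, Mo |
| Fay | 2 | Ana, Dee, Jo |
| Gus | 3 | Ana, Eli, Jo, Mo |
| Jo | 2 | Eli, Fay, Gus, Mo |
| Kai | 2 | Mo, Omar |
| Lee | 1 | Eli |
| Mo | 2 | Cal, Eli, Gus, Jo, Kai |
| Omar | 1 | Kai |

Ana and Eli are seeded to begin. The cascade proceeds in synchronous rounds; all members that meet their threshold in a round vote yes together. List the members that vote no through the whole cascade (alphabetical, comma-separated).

Kai, Omar

Round 1 — Ana, Eli vote yes (initial).
Round 2 — checking thresholds:
  Dee: 1 of 2 neighbours ≥ 1, votes yes.
  Fay: 1 of 3 neighbours < 2, not yet.
  Gus: 2 of 4 neighbours < 3, not yet.
  Jo: 1 of 4 neighbours < 2, not yet.
  Lee: 1 of 1 neighbours ≥ 1, votes yes.
  Mo: 1 of 5 neighbours < 2, not yet.
Round 3 — checking thresholds:
  Fay: 2 of 3 neighbours ≥ 2, votes yes.
  Gus: 2 of 4 neighbours < 3, not yet.
  Jo: 1 of 4 neighbours < 2, not yet.
  Mo: 1 of 5 neighbours < 2, not yet.
Round 4 — checking thresholds:
  Gus: 2 of 4 neighbours < 3, not yet.
  Jo: 2 of 4 neighbours ≥ 2, votes yes.
  Mo: 1 of 5 neighbours < 2, not yet.
Round 5 — checking thresholds:
  Gus: 3 of 4 neighbours ≥ 3, votes yes.
  Mo: 2 of 5 neighbours ≥ 2, votes yes.
Round 6 — checking thresholds:
  Cal: 1 of 1 neighbours ≥ 1, votes yes.
  Kai: 1 of 2 neighbours < 2, not yet.
Round 7 — no new yes votes; cascade stops.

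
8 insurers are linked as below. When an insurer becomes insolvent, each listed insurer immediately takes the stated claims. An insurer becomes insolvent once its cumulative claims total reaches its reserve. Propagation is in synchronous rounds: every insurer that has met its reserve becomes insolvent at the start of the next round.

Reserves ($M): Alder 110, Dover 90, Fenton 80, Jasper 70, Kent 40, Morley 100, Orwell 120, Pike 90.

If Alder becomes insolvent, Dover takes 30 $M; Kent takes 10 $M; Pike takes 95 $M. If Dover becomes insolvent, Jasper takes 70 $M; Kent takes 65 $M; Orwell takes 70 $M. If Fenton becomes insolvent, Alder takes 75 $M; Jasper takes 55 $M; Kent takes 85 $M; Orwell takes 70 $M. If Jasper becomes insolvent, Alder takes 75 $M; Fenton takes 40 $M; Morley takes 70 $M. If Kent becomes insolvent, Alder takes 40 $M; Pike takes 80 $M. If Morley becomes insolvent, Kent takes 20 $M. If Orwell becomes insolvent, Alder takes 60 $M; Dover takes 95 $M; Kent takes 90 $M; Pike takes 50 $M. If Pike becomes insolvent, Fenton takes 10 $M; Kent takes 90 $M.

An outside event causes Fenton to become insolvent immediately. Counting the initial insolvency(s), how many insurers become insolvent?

4

Round 1 — Fenton becomes insolvent (initial).
  Alder: +75 → 75 < 110
  Jasper: +55 → 55 < 70
  Kent: +85 → 85 ≥ 40
  Orwell: +70 → 70 < 120
Round 2 — Kent becomes insolvent.
  Alder: +40 → 115 ≥ 110
  Pike: +80 → 80 < 90
Round 3 — Alder becomes insolvent.
  Dover: +30 → 30 < 90
  Pike: +95 → 175 ≥ 90
Round 4 — Pike becomes insolvent.
No further insolvencies.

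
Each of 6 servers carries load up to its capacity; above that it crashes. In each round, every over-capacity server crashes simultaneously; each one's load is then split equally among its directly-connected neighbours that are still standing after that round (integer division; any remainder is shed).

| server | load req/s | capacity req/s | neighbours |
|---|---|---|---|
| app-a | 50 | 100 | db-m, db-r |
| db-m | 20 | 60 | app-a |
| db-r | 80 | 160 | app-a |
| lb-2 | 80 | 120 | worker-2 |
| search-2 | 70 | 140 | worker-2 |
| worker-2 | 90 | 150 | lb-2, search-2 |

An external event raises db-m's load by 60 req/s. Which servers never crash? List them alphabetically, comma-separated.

Round 1 — db-m at 80 > 60. db-m crashes.
  db-m sheds 80 req/s to app-a: 80 each.
    app-a: 50+80 = 130 > 100
Round 2 — app-a crashes.
  app-a sheds 130 req/s to db-r: 130 each.
    db-r: 80+130 = 210 > 160
Round 3 — db-r crashes.
  db-r sheds 210 req/s: no online neighbours, lost.
No further crashes.

lb-2, search-2, worker-2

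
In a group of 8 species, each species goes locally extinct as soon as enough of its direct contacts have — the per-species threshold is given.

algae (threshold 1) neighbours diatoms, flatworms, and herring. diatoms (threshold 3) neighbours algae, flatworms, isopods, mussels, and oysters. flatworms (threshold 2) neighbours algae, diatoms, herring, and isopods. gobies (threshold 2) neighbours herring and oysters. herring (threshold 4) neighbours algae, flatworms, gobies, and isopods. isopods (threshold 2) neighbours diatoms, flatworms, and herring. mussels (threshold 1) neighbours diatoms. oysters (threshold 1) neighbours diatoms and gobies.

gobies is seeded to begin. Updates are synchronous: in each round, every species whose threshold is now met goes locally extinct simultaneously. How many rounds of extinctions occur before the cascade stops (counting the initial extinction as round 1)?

2

Round 1 — gobies goes locally extinct (initial).
Round 2 — checking thresholds:
  herring: 1 of 4 neighbours < 4, not yet.
  oysters: 1 of 2 neighbours ≥ 1, goes locally extinct.
Round 3 — no new extinctions; cascade stops.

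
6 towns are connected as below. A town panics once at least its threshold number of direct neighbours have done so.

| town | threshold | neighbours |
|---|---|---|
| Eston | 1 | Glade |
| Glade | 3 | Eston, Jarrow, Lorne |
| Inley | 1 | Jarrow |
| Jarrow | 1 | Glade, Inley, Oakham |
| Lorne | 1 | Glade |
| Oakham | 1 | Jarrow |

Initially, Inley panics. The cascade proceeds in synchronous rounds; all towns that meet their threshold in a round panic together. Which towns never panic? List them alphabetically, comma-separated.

Round 1 — Inley panics (initial).
Round 2 — checking thresholds:
  Jarrow: 1 of 3 neighbours ≥ 1, panics.
Round 3 — checking thresholds:
  Glade: 1 of 3 neighbours < 3, below threshold.
  Oakham: 1 of 1 neighbours ≥ 1, panics.
Round 4 — no new panics; cascade stops.

Eston, Glade, Lorne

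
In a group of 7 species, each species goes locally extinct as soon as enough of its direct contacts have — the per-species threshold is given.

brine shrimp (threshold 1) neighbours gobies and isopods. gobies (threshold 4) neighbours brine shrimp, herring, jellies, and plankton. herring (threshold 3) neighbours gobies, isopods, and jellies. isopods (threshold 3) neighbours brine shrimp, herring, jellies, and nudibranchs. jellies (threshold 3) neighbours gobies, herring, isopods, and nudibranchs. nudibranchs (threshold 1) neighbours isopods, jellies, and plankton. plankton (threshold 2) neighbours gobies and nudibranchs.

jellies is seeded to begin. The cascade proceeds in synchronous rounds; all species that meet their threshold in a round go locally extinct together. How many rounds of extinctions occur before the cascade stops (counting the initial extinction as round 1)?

Round 1 — jellies goes locally extinct (initial).
Round 2 — checking thresholds:
  gobies: 1 of 4 neighbours < 4, not yet.
  herring: 1 of 3 neighbours < 3, not yet.
  isopods: 1 of 4 neighbours < 3, not yet.
  nudibranchs: 1 of 3 neighbours ≥ 1, goes locally extinct.
Round 3 — no new extinctions; cascade stops.

2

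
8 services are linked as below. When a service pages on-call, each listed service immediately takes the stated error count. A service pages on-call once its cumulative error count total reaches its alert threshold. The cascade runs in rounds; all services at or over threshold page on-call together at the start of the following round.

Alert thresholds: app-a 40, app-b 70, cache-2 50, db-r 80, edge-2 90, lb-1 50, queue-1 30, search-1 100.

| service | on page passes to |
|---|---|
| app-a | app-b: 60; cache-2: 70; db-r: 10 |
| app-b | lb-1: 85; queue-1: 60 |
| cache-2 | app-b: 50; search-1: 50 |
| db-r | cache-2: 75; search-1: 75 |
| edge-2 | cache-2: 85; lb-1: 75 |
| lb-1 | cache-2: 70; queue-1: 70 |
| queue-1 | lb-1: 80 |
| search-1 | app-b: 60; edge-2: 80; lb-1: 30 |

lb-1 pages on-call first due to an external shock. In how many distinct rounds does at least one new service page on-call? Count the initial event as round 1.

2

Round 1 — lb-1 pages on-call (initial).
  cache-2: +70 → 70 ≥ 50
  queue-1: +70 → 70 ≥ 30
Round 2 — cache-2, queue-1 page on-call.
  app-b: +50 → 50 < 70
  search-1: +50 → 50 < 100
No further pages.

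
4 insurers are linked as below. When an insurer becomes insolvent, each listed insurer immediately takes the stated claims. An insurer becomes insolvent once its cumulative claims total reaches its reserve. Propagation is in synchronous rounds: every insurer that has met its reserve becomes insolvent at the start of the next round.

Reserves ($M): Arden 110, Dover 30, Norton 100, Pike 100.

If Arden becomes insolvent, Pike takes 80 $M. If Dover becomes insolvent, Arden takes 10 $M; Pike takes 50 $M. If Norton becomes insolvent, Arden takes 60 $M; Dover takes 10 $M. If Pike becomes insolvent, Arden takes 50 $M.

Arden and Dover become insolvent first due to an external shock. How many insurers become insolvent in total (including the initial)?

3

Round 1 — Arden, Dover become insolvent (initial).
  Pike: +80+50 → 130 ≥ 100
Round 2 — Pike becomes insolvent.
No further insolvencies.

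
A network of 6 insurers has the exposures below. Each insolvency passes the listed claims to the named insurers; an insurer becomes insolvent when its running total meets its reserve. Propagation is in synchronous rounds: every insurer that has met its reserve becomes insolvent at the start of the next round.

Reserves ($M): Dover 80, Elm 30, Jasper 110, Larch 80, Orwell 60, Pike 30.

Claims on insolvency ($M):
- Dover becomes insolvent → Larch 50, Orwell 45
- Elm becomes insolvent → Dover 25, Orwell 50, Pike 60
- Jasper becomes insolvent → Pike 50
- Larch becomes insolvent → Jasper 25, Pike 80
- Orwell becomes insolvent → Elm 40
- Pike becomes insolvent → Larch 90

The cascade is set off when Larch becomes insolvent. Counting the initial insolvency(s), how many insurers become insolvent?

2

Round 1 — Larch becomes insolvent (initial).
  Jasper: +25 → 25 < 110
  Pike: +80 → 80 ≥ 30
Round 2 — Pike becomes insolvent.
No further insolvencies.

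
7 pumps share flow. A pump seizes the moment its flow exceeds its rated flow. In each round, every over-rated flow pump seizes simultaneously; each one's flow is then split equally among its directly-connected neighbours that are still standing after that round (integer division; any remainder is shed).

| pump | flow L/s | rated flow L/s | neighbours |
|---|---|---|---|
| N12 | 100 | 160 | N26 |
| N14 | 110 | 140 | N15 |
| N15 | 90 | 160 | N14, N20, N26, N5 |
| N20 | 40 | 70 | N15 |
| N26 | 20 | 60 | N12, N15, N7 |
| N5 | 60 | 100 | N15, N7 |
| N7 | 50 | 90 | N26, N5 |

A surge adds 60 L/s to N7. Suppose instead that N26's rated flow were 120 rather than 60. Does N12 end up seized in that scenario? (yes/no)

yes

With N26's rated flow at 120:
Round 1 — N7 at 110 > 90. N7 seizes.
  N7 sheds 110 L/s to N26, N5: 55 each.
    N26: 20+55 = 75 ≤ 120
    N5: 60+55 = 115 > 100
Round 2 — N5 seizes.
  N5 sheds 115 L/s to N15: 115 each.
    N15: 90+115 = 205 > 160
Round 3 — N15 seizes.
  N15 sheds 205 L/s to N14, N20, N26: 68 each (1 lost).
    N14: 110+68 = 178 > 140
    N20: 40+68 = 108 > 70
    N26: 75+68 = 143 > 120
Round 4 — N14, N20, N26 seize.
  N14 sheds 178 L/s: no online neighbours, lost.
  N20 sheds 108 L/s: no online neighbours, lost.
  N26 sheds 143 L/s to N12: 143 each.
    N12: 100+143 = 243 > 160
Round 5 — N12 seizes.
  N12 sheds 243 L/s: no online neighbours, lost.
No further seizures.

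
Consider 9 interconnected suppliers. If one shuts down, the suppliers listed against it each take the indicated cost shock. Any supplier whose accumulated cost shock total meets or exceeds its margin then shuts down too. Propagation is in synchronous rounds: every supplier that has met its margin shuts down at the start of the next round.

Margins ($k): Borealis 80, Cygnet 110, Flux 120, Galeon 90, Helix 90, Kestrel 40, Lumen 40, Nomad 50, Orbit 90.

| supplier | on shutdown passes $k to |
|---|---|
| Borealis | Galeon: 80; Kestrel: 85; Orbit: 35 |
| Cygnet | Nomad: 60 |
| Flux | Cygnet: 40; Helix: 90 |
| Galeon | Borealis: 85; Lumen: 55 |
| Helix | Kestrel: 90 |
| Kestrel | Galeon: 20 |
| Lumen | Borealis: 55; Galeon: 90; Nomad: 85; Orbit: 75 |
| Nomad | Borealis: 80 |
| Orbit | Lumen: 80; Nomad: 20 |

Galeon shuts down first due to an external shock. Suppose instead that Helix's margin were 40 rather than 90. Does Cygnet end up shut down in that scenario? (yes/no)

no

With Helix's margin at 40:
Round 1 — Galeon shuts down (initial).
  Borealis: +85 → 85 ≥ 80
  Lumen: +55 → 55 ≥ 40
Round 2 — Borealis, Lumen shut down.
  Kestrel: +85 → 85 ≥ 40
  Nomad: +85 → 85 ≥ 50
  Orbit: +35+75 → 110 ≥ 90
Round 3 — Kestrel, Nomad, Orbit shut down.
No further shutdowns.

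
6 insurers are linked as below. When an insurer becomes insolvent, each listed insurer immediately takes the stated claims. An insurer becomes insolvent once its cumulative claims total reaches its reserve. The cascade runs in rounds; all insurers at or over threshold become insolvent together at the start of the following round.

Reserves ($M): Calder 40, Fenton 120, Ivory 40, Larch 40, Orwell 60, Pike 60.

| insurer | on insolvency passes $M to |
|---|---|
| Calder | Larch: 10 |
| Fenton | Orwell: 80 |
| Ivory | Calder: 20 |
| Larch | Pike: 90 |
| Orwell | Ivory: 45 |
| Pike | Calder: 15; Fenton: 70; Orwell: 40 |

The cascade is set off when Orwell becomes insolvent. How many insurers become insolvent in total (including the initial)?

Round 1 — Orwell becomes insolvent (initial).
  Ivory: +45 → 45 ≥ 40
Round 2 — Ivory becomes insolvent.
  Calder: +20 → 20 < 40
No further insolvencies.

2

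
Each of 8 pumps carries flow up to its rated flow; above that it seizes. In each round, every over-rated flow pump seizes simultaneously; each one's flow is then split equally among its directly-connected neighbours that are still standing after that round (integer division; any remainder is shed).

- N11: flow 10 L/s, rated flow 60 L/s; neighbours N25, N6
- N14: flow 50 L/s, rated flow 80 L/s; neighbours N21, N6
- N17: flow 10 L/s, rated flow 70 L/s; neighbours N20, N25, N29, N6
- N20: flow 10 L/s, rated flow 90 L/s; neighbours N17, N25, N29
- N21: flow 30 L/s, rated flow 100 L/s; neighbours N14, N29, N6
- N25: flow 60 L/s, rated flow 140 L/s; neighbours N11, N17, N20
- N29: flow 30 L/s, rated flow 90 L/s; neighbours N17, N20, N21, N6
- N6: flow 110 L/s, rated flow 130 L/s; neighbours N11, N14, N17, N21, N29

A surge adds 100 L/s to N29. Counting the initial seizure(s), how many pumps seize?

5

Round 1 — N29 at 130 > 90. N29 seizes.
  N29 sheds 130 L/s to N17, N20, N21, N6: 32 each (2 lost).
    N17: 10+32 = 42 ≤ 70
    N20: 10+32 = 42 ≤ 90
    N21: 30+32 = 62 ≤ 100
    N6: 110+32 = 142 > 130
Round 2 — N6 seizes.
  N6 sheds 142 L/s to N11, N14, N17, N21: 35 each (2 lost).
    N11: 10+35 = 45 ≤ 60
    N14: 50+35 = 85 > 80
    N17: 42+35 = 77 > 70
    N21: 62+35 = 97 ≤ 100
Round 3 — N14, N17 seize.
  N14 sheds 85 L/s to N21: 85 each.
    N21: 97+85 = 182 > 100
  N17 sheds 77 L/s to N20, N25: 38 each (1 lost).
    N20: 42+38 = 80 ≤ 90
    N25: 60+38 = 98 ≤ 140
Round 4 — N21 seizes.
  N21 sheds 182 L/s: no online neighbours, lost.
No further seizures.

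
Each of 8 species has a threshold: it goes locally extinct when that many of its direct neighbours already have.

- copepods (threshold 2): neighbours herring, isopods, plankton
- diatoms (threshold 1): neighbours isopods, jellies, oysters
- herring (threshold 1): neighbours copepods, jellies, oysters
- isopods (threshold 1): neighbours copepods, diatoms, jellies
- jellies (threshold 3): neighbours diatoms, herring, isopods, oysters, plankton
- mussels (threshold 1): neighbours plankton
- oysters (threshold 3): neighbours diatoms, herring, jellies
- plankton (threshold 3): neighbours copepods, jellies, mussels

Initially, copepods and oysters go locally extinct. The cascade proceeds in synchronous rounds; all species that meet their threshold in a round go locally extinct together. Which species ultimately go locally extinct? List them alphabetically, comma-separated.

Round 1 — copepods, oysters go locally extinct (initial).
Round 2 — checking thresholds:
  diatoms: 1 of 3 neighbours ≥ 1, goes locally extinct.
  herring: 2 of 3 neighbours ≥ 1, goes locally extinct.
  isopods: 1 of 3 neighbours ≥ 1, goes locally extinct.
  jellies: 1 of 5 neighbours < 3, holds.
  plankton: 1 of 3 neighbours < 3, holds.
Round 3 — checking thresholds:
  jellies: 4 of 5 neighbours ≥ 3, goes locally extinct.
  plankton: 1 of 3 neighbours < 3, holds.
Round 4 — no new extinctions; cascade stops.

copepods, diatoms, herring, isopods, jellies, oysters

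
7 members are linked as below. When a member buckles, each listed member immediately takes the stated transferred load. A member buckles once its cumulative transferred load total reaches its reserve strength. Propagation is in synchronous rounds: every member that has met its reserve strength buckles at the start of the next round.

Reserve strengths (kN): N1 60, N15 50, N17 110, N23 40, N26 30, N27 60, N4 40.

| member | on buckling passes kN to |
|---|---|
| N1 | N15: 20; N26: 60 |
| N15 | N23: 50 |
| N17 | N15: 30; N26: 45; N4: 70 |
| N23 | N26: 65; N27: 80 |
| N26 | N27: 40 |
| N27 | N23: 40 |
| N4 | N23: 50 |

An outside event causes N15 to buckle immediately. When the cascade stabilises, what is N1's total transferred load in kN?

Round 1 — N15 buckles (initial).
  N23: +50 → 50 ≥ 40
Round 2 — N23 buckles.
  N26: +65 → 65 ≥ 30
  N27: +80 → 80 ≥ 60
Round 3 — N26, N27 buckle.
No further bucklings.

0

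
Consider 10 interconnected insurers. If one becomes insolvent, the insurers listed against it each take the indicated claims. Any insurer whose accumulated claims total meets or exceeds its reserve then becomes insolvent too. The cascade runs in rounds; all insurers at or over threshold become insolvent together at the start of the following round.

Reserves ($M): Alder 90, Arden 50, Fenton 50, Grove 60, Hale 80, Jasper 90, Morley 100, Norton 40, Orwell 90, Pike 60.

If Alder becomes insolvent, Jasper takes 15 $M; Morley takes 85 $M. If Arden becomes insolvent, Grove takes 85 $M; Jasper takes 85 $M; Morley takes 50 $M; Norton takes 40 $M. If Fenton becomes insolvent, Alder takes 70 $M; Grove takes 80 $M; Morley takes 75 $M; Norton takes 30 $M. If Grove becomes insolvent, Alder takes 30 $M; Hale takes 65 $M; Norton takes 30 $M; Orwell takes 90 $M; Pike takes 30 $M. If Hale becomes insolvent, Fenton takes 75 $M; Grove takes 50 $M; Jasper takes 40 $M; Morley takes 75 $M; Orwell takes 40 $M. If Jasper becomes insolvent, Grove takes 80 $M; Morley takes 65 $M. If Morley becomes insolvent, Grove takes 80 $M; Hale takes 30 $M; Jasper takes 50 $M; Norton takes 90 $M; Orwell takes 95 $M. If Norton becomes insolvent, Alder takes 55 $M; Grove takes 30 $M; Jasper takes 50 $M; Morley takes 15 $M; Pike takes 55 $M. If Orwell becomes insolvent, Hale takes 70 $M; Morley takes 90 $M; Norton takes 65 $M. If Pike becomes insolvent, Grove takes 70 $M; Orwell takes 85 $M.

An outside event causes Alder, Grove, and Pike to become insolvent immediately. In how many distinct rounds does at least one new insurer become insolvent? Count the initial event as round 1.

Round 1 — Alder, Grove, Pike become insolvent (initial).
  Hale: +65 → 65 < 80
  Jasper: +15 → 15 < 90
  Morley: +85 → 85 < 100
  Norton: +30 → 30 < 40
  Orwell: +90+85 → 175 ≥ 90
Round 2 — Orwell becomes insolvent.
  Hale: +70 → 135 ≥ 80
  Morley: +90 → 175 ≥ 100
  Norton: +65 → 95 ≥ 40
Round 3 — Hale, Morley, Norton become insolvent.
  Fenton: +75 → 75 ≥ 50
  Jasper: +40+50+50 → 155 ≥ 90
Round 4 — Fenton, Jasper become insolvent.
No further insolvencies.

4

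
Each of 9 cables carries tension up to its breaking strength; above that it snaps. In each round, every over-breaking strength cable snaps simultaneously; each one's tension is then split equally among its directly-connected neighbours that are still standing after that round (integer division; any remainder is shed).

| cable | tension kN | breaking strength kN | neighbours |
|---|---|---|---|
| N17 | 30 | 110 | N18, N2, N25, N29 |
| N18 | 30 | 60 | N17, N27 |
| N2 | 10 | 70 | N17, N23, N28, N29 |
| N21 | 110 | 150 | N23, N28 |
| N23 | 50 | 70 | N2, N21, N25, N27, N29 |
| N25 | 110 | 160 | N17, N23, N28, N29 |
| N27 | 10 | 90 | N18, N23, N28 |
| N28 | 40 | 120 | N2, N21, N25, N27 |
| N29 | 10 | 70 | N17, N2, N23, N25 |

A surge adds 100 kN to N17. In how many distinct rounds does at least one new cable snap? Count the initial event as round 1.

2

Round 1 — N17 at 130 > 110. N17 snaps.
  N17 sheds 130 kN to N18, N2, N25, N29: 32 each (2 lost).
    N18: 30+32 = 62 > 60
    N2: 10+32 = 42 ≤ 70
    N25: 110+32 = 142 ≤ 160
    N29: 10+32 = 42 ≤ 70
Round 2 — N18 snaps.
  N18 sheds 62 kN to N27: 62 each.
    N27: 10+62 = 72 ≤ 90
No further breaks.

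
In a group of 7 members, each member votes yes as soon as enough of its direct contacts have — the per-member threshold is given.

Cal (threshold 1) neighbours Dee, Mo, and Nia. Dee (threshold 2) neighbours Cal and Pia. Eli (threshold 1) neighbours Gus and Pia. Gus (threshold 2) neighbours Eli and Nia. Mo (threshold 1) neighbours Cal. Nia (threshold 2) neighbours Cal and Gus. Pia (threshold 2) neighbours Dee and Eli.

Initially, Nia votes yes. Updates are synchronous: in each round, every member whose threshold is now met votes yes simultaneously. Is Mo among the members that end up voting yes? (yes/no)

yes

Round 1 — Nia votes yes (initial).
Round 2 — checking thresholds:
  Cal: 1 of 3 neighbours ≥ 1, votes yes.
  Gus: 1 of 2 neighbours < 2, below threshold.
Round 3 — checking thresholds:
  Dee: 1 of 2 neighbours < 2, below threshold.
  Gus: 1 of 2 neighbours < 2, below threshold.
  Mo: 1 of 1 neighbours ≥ 1, votes yes.
Round 4 — no new yes votes; cascade stops.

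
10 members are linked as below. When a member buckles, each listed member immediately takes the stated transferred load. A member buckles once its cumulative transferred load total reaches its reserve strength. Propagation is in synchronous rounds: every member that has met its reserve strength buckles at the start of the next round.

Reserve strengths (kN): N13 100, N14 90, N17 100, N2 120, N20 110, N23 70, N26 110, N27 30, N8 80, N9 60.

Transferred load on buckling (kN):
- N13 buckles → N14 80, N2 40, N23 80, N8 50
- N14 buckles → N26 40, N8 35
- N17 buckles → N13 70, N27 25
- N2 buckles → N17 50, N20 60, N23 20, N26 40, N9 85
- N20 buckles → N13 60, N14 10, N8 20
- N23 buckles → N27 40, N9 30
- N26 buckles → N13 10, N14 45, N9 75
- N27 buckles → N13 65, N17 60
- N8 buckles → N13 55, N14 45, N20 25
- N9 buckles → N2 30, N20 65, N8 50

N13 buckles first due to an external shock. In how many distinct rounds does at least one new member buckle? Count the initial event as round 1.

3

Round 1 — N13 buckles (initial).
  N14: +80 → 80 < 90
  N2: +40 → 40 < 120
  N23: +80 → 80 ≥ 70
  N8: +50 → 50 < 80
Round 2 — N23 buckles.
  N27: +40 → 40 ≥ 30
  N9: +30 → 30 < 60
Round 3 — N27 buckles.
  N17: +60 → 60 < 100
No further bucklings.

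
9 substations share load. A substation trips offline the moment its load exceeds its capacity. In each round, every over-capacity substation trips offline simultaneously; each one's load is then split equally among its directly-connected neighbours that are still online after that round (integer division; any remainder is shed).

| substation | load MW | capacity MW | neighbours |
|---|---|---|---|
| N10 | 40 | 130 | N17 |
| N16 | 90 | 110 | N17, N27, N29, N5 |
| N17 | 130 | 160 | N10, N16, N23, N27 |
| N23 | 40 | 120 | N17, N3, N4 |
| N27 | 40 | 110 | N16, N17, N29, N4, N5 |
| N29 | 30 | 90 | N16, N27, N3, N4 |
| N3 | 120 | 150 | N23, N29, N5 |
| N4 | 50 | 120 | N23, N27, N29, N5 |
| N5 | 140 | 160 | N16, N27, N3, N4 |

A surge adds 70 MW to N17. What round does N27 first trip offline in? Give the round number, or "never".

3

Round 1 — N17 at 200 > 160. N17 trips offline.
  N17 sheds 200 MW to N10, N16, N23, N27: 50 each.
    N10: 40+50 = 90 ≤ 130
    N16: 90+50 = 140 > 110
    N23: 40+50 = 90 ≤ 120
    N27: 40+50 = 90 ≤ 110
Round 2 — N16 trips offline.
  N16 sheds 140 MW to N27, N29, N5: 46 each (2 lost).
    N27: 90+46 = 136 > 110
    N29: 30+46 = 76 ≤ 90
    N5: 140+46 = 186 > 160
Round 3 — N27, N5 trip offline.
  N27 sheds 136 MW to N29, N4: 68 each.
    N29: 76+68 = 144 > 90
    N4: 50+68 = 118 ≤ 120
  N5 sheds 186 MW to N3, N4: 93 each.
    N3: 120+93 = 213 > 150
    N4: 118+93 = 211 > 120
Round 4 — N29, N3, N4 trip offline.
  N29 sheds 144 MW: no online neighbours, lost.
  N3 sheds 213 MW to N23: 213 each.
    N23: 90+213 = 303 > 120
  N4 sheds 211 MW to N23: 211 each.
    N23: 303+211 = 514 > 120
Round 5 — N23 trips offline.
  N23 sheds 514 MW: no online neighbours, lost.
No further trips.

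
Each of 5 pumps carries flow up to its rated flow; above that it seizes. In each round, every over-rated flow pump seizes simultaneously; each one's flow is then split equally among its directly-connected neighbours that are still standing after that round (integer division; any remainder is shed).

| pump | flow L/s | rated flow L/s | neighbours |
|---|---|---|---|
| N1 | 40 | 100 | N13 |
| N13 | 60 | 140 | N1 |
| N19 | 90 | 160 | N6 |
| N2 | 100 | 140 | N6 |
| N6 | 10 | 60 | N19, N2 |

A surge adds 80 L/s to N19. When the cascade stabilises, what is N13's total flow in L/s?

Round 1 — N19 at 170 > 160. N19 seizes.
  N19 sheds 170 L/s to N6: 170 each.
    N6: 10+170 = 180 > 60
Round 2 — N6 seizes.
  N6 sheds 180 L/s to N2: 180 each.
    N2: 100+180 = 280 > 140
Round 3 — N2 seizes.
  N2 sheds 280 L/s: no online neighbours, lost.
No further seizures.

60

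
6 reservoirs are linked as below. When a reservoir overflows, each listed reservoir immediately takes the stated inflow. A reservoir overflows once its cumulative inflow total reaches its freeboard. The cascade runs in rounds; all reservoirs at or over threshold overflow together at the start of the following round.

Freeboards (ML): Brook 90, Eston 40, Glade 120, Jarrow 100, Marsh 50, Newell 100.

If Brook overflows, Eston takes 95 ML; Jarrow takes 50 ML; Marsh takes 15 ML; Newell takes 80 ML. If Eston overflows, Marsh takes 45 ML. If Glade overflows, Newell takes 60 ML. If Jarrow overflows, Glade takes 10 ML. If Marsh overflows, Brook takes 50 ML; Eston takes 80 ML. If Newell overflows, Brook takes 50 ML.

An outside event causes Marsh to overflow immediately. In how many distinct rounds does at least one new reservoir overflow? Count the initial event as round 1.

2

Round 1 — Marsh overflows (initial).
  Brook: +50 → 50 < 90
  Eston: +80 → 80 ≥ 40
Round 2 — Eston overflows.
No further overflows.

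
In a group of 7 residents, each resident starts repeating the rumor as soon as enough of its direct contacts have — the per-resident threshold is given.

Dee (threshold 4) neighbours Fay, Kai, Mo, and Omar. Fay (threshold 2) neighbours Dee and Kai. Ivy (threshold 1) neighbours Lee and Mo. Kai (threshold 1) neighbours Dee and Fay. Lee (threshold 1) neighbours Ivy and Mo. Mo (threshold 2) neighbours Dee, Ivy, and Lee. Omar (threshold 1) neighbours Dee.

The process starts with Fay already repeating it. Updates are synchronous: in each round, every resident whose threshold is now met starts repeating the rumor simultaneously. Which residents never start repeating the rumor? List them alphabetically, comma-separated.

Dee, Ivy, Lee, Mo, Omar

Round 1 — Fay starts repeating the rumor (initial).
Round 2 — checking thresholds:
  Dee: 1 of 4 neighbours < 4, below threshold.
  Kai: 1 of 2 neighbours ≥ 1, starts repeating the rumor.
Round 3 — no new spreads; cascade stops.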